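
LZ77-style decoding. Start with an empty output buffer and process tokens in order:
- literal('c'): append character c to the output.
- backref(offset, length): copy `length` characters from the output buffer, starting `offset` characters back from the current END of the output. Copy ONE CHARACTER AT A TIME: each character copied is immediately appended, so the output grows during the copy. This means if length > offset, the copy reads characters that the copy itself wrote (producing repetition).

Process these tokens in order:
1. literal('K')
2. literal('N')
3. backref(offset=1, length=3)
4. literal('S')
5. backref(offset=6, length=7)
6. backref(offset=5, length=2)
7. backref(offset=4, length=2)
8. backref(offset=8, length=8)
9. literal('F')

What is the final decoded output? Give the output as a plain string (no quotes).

Token 1: literal('K'). Output: "K"
Token 2: literal('N'). Output: "KN"
Token 3: backref(off=1, len=3) (overlapping!). Copied 'NNN' from pos 1. Output: "KNNNN"
Token 4: literal('S'). Output: "KNNNNS"
Token 5: backref(off=6, len=7) (overlapping!). Copied 'KNNNNSK' from pos 0. Output: "KNNNNSKNNNNSK"
Token 6: backref(off=5, len=2). Copied 'NN' from pos 8. Output: "KNNNNSKNNNNSKNN"
Token 7: backref(off=4, len=2). Copied 'SK' from pos 11. Output: "KNNNNSKNNNNSKNNSK"
Token 8: backref(off=8, len=8). Copied 'NNSKNNSK' from pos 9. Output: "KNNNNSKNNNNSKNNSKNNSKNNSK"
Token 9: literal('F'). Output: "KNNNNSKNNNNSKNNSKNNSKNNSKF"

Answer: KNNNNSKNNNNSKNNSKNNSKNNSKF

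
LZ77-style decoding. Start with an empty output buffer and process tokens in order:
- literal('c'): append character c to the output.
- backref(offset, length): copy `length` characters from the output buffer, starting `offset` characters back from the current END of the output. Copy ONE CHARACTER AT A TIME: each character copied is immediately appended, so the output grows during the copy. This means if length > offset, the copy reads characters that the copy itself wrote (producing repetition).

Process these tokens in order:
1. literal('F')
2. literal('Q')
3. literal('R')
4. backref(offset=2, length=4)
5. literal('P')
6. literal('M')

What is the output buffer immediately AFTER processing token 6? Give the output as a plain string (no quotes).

Answer: FQRQRQRPM

Derivation:
Token 1: literal('F'). Output: "F"
Token 2: literal('Q'). Output: "FQ"
Token 3: literal('R'). Output: "FQR"
Token 4: backref(off=2, len=4) (overlapping!). Copied 'QRQR' from pos 1. Output: "FQRQRQR"
Token 5: literal('P'). Output: "FQRQRQRP"
Token 6: literal('M'). Output: "FQRQRQRPM"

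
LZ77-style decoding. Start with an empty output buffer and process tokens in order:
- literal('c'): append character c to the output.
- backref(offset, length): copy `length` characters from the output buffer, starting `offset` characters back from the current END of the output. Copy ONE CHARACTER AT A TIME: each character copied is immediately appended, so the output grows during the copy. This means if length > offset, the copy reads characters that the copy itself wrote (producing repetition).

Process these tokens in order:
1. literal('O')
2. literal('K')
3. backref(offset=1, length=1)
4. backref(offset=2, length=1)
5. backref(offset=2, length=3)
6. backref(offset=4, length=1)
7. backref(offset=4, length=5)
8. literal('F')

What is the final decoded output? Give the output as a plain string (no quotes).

Token 1: literal('O'). Output: "O"
Token 2: literal('K'). Output: "OK"
Token 3: backref(off=1, len=1). Copied 'K' from pos 1. Output: "OKK"
Token 4: backref(off=2, len=1). Copied 'K' from pos 1. Output: "OKKK"
Token 5: backref(off=2, len=3) (overlapping!). Copied 'KKK' from pos 2. Output: "OKKKKKK"
Token 6: backref(off=4, len=1). Copied 'K' from pos 3. Output: "OKKKKKKK"
Token 7: backref(off=4, len=5) (overlapping!). Copied 'KKKKK' from pos 4. Output: "OKKKKKKKKKKKK"
Token 8: literal('F'). Output: "OKKKKKKKKKKKKF"

Answer: OKKKKKKKKKKKKF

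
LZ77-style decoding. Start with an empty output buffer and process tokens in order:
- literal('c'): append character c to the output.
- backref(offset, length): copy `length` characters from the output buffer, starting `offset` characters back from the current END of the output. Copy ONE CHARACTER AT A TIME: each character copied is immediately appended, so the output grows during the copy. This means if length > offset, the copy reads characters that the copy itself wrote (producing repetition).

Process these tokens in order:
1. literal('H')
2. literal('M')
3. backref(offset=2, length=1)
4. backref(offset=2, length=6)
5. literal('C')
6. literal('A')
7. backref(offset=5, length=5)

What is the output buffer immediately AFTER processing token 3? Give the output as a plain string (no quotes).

Token 1: literal('H'). Output: "H"
Token 2: literal('M'). Output: "HM"
Token 3: backref(off=2, len=1). Copied 'H' from pos 0. Output: "HMH"

Answer: HMH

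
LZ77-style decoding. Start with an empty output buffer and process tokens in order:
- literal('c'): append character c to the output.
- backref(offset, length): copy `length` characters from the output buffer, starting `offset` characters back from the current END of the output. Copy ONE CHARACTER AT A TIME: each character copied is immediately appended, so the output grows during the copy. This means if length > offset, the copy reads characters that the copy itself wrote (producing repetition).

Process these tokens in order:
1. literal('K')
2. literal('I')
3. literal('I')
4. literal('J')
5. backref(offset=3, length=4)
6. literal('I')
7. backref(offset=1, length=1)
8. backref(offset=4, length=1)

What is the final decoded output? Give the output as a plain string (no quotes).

Token 1: literal('K'). Output: "K"
Token 2: literal('I'). Output: "KI"
Token 3: literal('I'). Output: "KII"
Token 4: literal('J'). Output: "KIIJ"
Token 5: backref(off=3, len=4) (overlapping!). Copied 'IIJI' from pos 1. Output: "KIIJIIJI"
Token 6: literal('I'). Output: "KIIJIIJII"
Token 7: backref(off=1, len=1). Copied 'I' from pos 8. Output: "KIIJIIJIII"
Token 8: backref(off=4, len=1). Copied 'J' from pos 6. Output: "KIIJIIJIIIJ"

Answer: KIIJIIJIIIJ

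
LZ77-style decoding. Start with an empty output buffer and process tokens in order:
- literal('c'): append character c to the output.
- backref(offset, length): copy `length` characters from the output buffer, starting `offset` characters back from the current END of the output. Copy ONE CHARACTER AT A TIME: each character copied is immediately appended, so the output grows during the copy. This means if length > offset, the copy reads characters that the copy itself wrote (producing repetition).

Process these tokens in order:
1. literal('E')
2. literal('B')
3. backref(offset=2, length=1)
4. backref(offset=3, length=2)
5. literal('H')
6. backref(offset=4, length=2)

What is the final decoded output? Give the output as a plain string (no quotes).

Token 1: literal('E'). Output: "E"
Token 2: literal('B'). Output: "EB"
Token 3: backref(off=2, len=1). Copied 'E' from pos 0. Output: "EBE"
Token 4: backref(off=3, len=2). Copied 'EB' from pos 0. Output: "EBEEB"
Token 5: literal('H'). Output: "EBEEBH"
Token 6: backref(off=4, len=2). Copied 'EE' from pos 2. Output: "EBEEBHEE"

Answer: EBEEBHEE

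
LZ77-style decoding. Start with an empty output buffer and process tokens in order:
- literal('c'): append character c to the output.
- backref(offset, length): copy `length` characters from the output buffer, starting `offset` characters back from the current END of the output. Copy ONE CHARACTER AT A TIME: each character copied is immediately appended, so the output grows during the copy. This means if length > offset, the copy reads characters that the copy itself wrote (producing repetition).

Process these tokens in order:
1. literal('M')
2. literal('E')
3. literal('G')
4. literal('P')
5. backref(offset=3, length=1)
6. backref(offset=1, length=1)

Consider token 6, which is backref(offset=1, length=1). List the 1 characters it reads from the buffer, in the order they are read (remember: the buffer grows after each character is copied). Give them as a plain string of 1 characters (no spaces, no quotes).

Token 1: literal('M'). Output: "M"
Token 2: literal('E'). Output: "ME"
Token 3: literal('G'). Output: "MEG"
Token 4: literal('P'). Output: "MEGP"
Token 5: backref(off=3, len=1). Copied 'E' from pos 1. Output: "MEGPE"
Token 6: backref(off=1, len=1). Buffer before: "MEGPE" (len 5)
  byte 1: read out[4]='E', append. Buffer now: "MEGPEE"

Answer: E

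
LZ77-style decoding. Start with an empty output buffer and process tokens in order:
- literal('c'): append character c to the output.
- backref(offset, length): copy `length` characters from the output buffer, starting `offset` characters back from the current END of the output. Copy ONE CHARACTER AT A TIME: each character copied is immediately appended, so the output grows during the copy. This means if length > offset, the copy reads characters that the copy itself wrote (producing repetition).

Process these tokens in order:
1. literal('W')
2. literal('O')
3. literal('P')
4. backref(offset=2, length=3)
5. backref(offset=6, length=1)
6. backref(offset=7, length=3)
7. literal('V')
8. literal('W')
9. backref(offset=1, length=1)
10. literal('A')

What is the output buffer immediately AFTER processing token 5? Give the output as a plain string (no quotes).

Answer: WOPOPOW

Derivation:
Token 1: literal('W'). Output: "W"
Token 2: literal('O'). Output: "WO"
Token 3: literal('P'). Output: "WOP"
Token 4: backref(off=2, len=3) (overlapping!). Copied 'OPO' from pos 1. Output: "WOPOPO"
Token 5: backref(off=6, len=1). Copied 'W' from pos 0. Output: "WOPOPOW"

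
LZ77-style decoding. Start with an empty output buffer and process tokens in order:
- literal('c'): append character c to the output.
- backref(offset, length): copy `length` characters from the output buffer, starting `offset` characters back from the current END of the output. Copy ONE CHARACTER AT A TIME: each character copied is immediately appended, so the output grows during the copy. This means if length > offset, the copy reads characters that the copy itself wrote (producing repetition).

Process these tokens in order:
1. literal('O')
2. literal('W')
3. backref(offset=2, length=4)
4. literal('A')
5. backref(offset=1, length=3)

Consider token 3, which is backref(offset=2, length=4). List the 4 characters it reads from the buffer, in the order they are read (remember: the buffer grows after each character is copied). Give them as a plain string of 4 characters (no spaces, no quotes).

Answer: OWOW

Derivation:
Token 1: literal('O'). Output: "O"
Token 2: literal('W'). Output: "OW"
Token 3: backref(off=2, len=4). Buffer before: "OW" (len 2)
  byte 1: read out[0]='O', append. Buffer now: "OWO"
  byte 2: read out[1]='W', append. Buffer now: "OWOW"
  byte 3: read out[2]='O', append. Buffer now: "OWOWO"
  byte 4: read out[3]='W', append. Buffer now: "OWOWOW"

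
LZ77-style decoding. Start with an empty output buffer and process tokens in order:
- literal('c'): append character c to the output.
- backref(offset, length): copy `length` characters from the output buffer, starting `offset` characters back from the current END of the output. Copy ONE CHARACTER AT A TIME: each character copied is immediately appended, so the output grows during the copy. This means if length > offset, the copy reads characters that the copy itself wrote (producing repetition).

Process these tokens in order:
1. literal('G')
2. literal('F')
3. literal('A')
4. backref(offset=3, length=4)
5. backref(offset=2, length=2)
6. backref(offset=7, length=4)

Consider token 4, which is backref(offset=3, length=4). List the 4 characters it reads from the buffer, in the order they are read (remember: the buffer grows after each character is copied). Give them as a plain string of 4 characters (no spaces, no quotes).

Answer: GFAG

Derivation:
Token 1: literal('G'). Output: "G"
Token 2: literal('F'). Output: "GF"
Token 3: literal('A'). Output: "GFA"
Token 4: backref(off=3, len=4). Buffer before: "GFA" (len 3)
  byte 1: read out[0]='G', append. Buffer now: "GFAG"
  byte 2: read out[1]='F', append. Buffer now: "GFAGF"
  byte 3: read out[2]='A', append. Buffer now: "GFAGFA"
  byte 4: read out[3]='G', append. Buffer now: "GFAGFAG"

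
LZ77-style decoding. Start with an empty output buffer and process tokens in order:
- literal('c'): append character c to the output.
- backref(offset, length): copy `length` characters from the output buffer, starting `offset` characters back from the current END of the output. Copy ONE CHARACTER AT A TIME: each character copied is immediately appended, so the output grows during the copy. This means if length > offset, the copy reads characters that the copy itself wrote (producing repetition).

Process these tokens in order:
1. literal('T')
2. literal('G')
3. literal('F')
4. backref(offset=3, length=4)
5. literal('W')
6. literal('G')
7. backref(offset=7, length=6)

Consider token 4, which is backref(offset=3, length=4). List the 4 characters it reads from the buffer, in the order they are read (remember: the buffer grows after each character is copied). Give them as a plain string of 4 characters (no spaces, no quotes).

Answer: TGFT

Derivation:
Token 1: literal('T'). Output: "T"
Token 2: literal('G'). Output: "TG"
Token 3: literal('F'). Output: "TGF"
Token 4: backref(off=3, len=4). Buffer before: "TGF" (len 3)
  byte 1: read out[0]='T', append. Buffer now: "TGFT"
  byte 2: read out[1]='G', append. Buffer now: "TGFTG"
  byte 3: read out[2]='F', append. Buffer now: "TGFTGF"
  byte 4: read out[3]='T', append. Buffer now: "TGFTGFT"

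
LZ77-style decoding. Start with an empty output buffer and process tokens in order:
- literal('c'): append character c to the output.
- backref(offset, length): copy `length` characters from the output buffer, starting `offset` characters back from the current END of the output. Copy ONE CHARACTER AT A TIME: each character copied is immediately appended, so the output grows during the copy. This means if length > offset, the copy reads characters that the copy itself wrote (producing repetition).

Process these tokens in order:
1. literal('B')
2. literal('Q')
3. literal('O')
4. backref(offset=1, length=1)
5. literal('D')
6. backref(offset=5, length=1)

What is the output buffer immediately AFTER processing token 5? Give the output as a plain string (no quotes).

Token 1: literal('B'). Output: "B"
Token 2: literal('Q'). Output: "BQ"
Token 3: literal('O'). Output: "BQO"
Token 4: backref(off=1, len=1). Copied 'O' from pos 2. Output: "BQOO"
Token 5: literal('D'). Output: "BQOOD"

Answer: BQOOD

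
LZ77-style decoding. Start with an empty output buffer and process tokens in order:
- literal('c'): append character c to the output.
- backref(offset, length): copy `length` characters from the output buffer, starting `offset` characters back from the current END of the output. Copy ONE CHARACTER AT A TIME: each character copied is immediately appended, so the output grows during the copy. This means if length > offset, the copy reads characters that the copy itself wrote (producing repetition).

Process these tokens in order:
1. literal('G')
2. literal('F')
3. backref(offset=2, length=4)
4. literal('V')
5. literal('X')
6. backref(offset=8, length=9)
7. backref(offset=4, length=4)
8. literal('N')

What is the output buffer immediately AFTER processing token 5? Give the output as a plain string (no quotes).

Token 1: literal('G'). Output: "G"
Token 2: literal('F'). Output: "GF"
Token 3: backref(off=2, len=4) (overlapping!). Copied 'GFGF' from pos 0. Output: "GFGFGF"
Token 4: literal('V'). Output: "GFGFGFV"
Token 5: literal('X'). Output: "GFGFGFVX"

Answer: GFGFGFVX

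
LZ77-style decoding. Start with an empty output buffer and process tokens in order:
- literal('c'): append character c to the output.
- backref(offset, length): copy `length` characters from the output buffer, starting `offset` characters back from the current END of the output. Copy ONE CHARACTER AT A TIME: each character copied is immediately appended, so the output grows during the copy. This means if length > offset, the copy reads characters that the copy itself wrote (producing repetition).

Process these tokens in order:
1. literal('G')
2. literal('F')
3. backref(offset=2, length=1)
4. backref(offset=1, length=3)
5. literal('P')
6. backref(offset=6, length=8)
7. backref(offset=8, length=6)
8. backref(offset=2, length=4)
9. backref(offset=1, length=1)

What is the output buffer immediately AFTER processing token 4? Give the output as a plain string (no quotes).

Answer: GFGGGG

Derivation:
Token 1: literal('G'). Output: "G"
Token 2: literal('F'). Output: "GF"
Token 3: backref(off=2, len=1). Copied 'G' from pos 0. Output: "GFG"
Token 4: backref(off=1, len=3) (overlapping!). Copied 'GGG' from pos 2. Output: "GFGGGG"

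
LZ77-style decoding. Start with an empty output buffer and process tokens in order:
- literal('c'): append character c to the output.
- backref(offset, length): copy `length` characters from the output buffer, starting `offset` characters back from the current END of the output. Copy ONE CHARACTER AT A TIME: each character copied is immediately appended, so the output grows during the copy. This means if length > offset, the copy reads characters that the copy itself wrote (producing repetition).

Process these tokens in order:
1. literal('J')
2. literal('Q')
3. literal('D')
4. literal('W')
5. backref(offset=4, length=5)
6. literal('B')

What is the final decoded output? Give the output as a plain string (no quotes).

Answer: JQDWJQDWJB

Derivation:
Token 1: literal('J'). Output: "J"
Token 2: literal('Q'). Output: "JQ"
Token 3: literal('D'). Output: "JQD"
Token 4: literal('W'). Output: "JQDW"
Token 5: backref(off=4, len=5) (overlapping!). Copied 'JQDWJ' from pos 0. Output: "JQDWJQDWJ"
Token 6: literal('B'). Output: "JQDWJQDWJB"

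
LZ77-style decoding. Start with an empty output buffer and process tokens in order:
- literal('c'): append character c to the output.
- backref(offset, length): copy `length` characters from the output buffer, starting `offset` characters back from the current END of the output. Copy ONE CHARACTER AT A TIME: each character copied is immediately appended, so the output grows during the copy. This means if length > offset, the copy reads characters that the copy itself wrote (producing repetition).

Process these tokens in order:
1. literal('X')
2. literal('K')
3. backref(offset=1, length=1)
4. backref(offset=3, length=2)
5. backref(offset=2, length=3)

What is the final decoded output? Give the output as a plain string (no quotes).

Answer: XKKXKXKX

Derivation:
Token 1: literal('X'). Output: "X"
Token 2: literal('K'). Output: "XK"
Token 3: backref(off=1, len=1). Copied 'K' from pos 1. Output: "XKK"
Token 4: backref(off=3, len=2). Copied 'XK' from pos 0. Output: "XKKXK"
Token 5: backref(off=2, len=3) (overlapping!). Copied 'XKX' from pos 3. Output: "XKKXKXKX"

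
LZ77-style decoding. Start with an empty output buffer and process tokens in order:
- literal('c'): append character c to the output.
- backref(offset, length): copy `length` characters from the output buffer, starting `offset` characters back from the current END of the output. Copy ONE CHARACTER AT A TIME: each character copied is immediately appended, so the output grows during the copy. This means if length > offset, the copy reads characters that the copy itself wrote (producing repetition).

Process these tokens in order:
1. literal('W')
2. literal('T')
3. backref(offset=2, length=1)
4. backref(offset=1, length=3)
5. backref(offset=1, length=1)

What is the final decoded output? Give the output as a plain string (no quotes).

Answer: WTWWWWW

Derivation:
Token 1: literal('W'). Output: "W"
Token 2: literal('T'). Output: "WT"
Token 3: backref(off=2, len=1). Copied 'W' from pos 0. Output: "WTW"
Token 4: backref(off=1, len=3) (overlapping!). Copied 'WWW' from pos 2. Output: "WTWWWW"
Token 5: backref(off=1, len=1). Copied 'W' from pos 5. Output: "WTWWWWW"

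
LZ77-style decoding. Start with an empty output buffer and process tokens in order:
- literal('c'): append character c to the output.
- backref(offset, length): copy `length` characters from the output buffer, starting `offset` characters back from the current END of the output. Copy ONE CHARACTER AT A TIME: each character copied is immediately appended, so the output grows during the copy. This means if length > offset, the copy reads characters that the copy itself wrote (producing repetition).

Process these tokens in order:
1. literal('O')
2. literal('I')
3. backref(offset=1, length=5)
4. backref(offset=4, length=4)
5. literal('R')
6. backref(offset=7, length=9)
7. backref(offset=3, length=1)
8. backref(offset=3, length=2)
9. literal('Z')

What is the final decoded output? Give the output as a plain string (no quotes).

Answer: OIIIIIIIIIIRIIIIIIRIIRIIZ

Derivation:
Token 1: literal('O'). Output: "O"
Token 2: literal('I'). Output: "OI"
Token 3: backref(off=1, len=5) (overlapping!). Copied 'IIIII' from pos 1. Output: "OIIIIII"
Token 4: backref(off=4, len=4). Copied 'IIII' from pos 3. Output: "OIIIIIIIIII"
Token 5: literal('R'). Output: "OIIIIIIIIIIR"
Token 6: backref(off=7, len=9) (overlapping!). Copied 'IIIIIIRII' from pos 5. Output: "OIIIIIIIIIIRIIIIIIRII"
Token 7: backref(off=3, len=1). Copied 'R' from pos 18. Output: "OIIIIIIIIIIRIIIIIIRIIR"
Token 8: backref(off=3, len=2). Copied 'II' from pos 19. Output: "OIIIIIIIIIIRIIIIIIRIIRII"
Token 9: literal('Z'). Output: "OIIIIIIIIIIRIIIIIIRIIRIIZ"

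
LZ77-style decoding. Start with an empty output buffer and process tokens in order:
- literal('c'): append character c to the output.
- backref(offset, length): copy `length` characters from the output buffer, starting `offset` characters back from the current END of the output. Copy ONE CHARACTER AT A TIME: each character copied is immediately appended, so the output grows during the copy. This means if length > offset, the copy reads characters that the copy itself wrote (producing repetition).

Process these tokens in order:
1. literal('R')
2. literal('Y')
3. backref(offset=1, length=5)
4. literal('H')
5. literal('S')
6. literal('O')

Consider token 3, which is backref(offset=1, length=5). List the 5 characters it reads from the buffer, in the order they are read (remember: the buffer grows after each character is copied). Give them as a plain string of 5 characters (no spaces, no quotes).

Token 1: literal('R'). Output: "R"
Token 2: literal('Y'). Output: "RY"
Token 3: backref(off=1, len=5). Buffer before: "RY" (len 2)
  byte 1: read out[1]='Y', append. Buffer now: "RYY"
  byte 2: read out[2]='Y', append. Buffer now: "RYYY"
  byte 3: read out[3]='Y', append. Buffer now: "RYYYY"
  byte 4: read out[4]='Y', append. Buffer now: "RYYYYY"
  byte 5: read out[5]='Y', append. Buffer now: "RYYYYYY"

Answer: YYYYY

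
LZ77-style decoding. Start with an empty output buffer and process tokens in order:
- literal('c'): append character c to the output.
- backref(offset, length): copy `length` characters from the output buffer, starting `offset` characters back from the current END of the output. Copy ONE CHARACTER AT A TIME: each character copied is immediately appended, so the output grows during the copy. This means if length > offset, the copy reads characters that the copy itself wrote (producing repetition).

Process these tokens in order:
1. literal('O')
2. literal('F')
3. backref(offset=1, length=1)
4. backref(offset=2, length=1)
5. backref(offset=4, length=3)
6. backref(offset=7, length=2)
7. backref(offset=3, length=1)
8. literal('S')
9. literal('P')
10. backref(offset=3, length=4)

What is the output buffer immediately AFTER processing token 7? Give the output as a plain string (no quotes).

Answer: OFFFOFFOFF

Derivation:
Token 1: literal('O'). Output: "O"
Token 2: literal('F'). Output: "OF"
Token 3: backref(off=1, len=1). Copied 'F' from pos 1. Output: "OFF"
Token 4: backref(off=2, len=1). Copied 'F' from pos 1. Output: "OFFF"
Token 5: backref(off=4, len=3). Copied 'OFF' from pos 0. Output: "OFFFOFF"
Token 6: backref(off=7, len=2). Copied 'OF' from pos 0. Output: "OFFFOFFOF"
Token 7: backref(off=3, len=1). Copied 'F' from pos 6. Output: "OFFFOFFOFF"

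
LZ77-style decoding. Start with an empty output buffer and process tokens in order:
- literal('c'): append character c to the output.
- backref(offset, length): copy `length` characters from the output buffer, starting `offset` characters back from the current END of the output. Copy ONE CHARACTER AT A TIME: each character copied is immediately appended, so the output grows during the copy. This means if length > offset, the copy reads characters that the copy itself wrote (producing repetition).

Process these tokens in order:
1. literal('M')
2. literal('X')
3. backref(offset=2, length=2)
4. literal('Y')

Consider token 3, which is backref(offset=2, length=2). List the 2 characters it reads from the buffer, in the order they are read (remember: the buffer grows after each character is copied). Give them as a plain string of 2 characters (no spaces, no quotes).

Answer: MX

Derivation:
Token 1: literal('M'). Output: "M"
Token 2: literal('X'). Output: "MX"
Token 3: backref(off=2, len=2). Buffer before: "MX" (len 2)
  byte 1: read out[0]='M', append. Buffer now: "MXM"
  byte 2: read out[1]='X', append. Buffer now: "MXMX"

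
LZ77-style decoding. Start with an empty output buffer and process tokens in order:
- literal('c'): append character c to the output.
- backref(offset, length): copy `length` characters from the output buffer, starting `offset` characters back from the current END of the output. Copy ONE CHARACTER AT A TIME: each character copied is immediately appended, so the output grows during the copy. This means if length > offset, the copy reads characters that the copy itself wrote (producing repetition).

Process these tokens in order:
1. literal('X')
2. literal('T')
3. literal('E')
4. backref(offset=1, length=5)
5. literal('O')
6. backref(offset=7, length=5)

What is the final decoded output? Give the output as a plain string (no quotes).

Answer: XTEEEEEEOEEEEE

Derivation:
Token 1: literal('X'). Output: "X"
Token 2: literal('T'). Output: "XT"
Token 3: literal('E'). Output: "XTE"
Token 4: backref(off=1, len=5) (overlapping!). Copied 'EEEEE' from pos 2. Output: "XTEEEEEE"
Token 5: literal('O'). Output: "XTEEEEEEO"
Token 6: backref(off=7, len=5). Copied 'EEEEE' from pos 2. Output: "XTEEEEEEOEEEEE"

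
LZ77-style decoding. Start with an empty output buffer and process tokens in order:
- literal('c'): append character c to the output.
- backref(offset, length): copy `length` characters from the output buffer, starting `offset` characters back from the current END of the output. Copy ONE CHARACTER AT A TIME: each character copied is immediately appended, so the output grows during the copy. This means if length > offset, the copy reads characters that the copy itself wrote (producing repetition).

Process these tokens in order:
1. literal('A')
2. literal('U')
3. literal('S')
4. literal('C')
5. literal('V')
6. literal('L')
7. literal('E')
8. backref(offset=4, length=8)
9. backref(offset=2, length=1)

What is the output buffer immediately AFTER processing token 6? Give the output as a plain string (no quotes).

Answer: AUSCVL

Derivation:
Token 1: literal('A'). Output: "A"
Token 2: literal('U'). Output: "AU"
Token 3: literal('S'). Output: "AUS"
Token 4: literal('C'). Output: "AUSC"
Token 5: literal('V'). Output: "AUSCV"
Token 6: literal('L'). Output: "AUSCVL"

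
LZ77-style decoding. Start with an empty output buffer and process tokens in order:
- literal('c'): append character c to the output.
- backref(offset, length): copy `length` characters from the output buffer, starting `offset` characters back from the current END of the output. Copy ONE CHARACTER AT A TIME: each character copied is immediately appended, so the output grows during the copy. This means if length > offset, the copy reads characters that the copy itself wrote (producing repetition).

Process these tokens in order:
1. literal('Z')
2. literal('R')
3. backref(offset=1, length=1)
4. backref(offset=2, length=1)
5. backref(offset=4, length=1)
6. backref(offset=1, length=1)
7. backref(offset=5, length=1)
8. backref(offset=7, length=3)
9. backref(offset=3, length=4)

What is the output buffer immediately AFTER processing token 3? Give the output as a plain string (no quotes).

Answer: ZRR

Derivation:
Token 1: literal('Z'). Output: "Z"
Token 2: literal('R'). Output: "ZR"
Token 3: backref(off=1, len=1). Copied 'R' from pos 1. Output: "ZRR"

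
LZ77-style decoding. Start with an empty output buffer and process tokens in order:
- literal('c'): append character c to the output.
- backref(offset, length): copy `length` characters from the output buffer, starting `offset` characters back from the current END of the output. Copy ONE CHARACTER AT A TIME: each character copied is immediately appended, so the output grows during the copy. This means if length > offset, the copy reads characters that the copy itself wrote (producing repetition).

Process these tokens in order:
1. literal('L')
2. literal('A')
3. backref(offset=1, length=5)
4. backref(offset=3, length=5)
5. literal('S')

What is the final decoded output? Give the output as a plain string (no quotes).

Token 1: literal('L'). Output: "L"
Token 2: literal('A'). Output: "LA"
Token 3: backref(off=1, len=5) (overlapping!). Copied 'AAAAA' from pos 1. Output: "LAAAAAA"
Token 4: backref(off=3, len=5) (overlapping!). Copied 'AAAAA' from pos 4. Output: "LAAAAAAAAAAA"
Token 5: literal('S'). Output: "LAAAAAAAAAAAS"

Answer: LAAAAAAAAAAAS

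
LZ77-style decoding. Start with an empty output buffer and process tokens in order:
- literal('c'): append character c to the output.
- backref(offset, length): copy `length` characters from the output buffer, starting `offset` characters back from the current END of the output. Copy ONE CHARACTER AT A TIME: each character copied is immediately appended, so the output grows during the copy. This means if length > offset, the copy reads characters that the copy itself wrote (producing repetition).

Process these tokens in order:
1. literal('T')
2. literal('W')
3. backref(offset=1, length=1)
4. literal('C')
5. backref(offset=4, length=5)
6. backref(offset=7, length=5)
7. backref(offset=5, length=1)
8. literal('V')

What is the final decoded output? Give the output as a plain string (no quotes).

Answer: TWWCTWWCTWCTWWWV

Derivation:
Token 1: literal('T'). Output: "T"
Token 2: literal('W'). Output: "TW"
Token 3: backref(off=1, len=1). Copied 'W' from pos 1. Output: "TWW"
Token 4: literal('C'). Output: "TWWC"
Token 5: backref(off=4, len=5) (overlapping!). Copied 'TWWCT' from pos 0. Output: "TWWCTWWCT"
Token 6: backref(off=7, len=5). Copied 'WCTWW' from pos 2. Output: "TWWCTWWCTWCTWW"
Token 7: backref(off=5, len=1). Copied 'W' from pos 9. Output: "TWWCTWWCTWCTWWW"
Token 8: literal('V'). Output: "TWWCTWWCTWCTWWWV"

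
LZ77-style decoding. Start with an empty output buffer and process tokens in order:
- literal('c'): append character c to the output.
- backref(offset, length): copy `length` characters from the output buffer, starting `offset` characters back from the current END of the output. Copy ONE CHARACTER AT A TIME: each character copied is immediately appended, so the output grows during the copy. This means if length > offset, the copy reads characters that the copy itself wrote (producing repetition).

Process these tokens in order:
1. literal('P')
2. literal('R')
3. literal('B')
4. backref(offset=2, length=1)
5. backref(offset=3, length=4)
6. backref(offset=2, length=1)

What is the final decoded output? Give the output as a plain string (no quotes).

Answer: PRBRRBRRR

Derivation:
Token 1: literal('P'). Output: "P"
Token 2: literal('R'). Output: "PR"
Token 3: literal('B'). Output: "PRB"
Token 4: backref(off=2, len=1). Copied 'R' from pos 1. Output: "PRBR"
Token 5: backref(off=3, len=4) (overlapping!). Copied 'RBRR' from pos 1. Output: "PRBRRBRR"
Token 6: backref(off=2, len=1). Copied 'R' from pos 6. Output: "PRBRRBRRR"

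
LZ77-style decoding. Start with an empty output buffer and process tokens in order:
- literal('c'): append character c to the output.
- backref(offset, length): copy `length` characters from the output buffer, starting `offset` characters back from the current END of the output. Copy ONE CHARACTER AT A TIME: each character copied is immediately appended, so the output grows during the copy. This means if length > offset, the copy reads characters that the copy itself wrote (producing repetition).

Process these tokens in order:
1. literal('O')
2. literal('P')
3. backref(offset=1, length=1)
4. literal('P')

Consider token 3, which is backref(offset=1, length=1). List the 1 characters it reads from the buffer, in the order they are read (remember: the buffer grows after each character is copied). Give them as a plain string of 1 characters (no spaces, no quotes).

Token 1: literal('O'). Output: "O"
Token 2: literal('P'). Output: "OP"
Token 3: backref(off=1, len=1). Buffer before: "OP" (len 2)
  byte 1: read out[1]='P', append. Buffer now: "OPP"

Answer: P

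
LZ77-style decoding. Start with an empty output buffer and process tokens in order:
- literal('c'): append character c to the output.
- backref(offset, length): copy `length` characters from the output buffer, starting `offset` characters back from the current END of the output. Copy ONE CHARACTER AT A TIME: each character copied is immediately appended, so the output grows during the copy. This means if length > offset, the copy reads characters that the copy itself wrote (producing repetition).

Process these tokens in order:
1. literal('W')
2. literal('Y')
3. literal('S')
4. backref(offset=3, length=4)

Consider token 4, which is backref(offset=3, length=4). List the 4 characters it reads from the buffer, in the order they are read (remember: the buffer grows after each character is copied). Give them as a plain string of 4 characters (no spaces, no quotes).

Answer: WYSW

Derivation:
Token 1: literal('W'). Output: "W"
Token 2: literal('Y'). Output: "WY"
Token 3: literal('S'). Output: "WYS"
Token 4: backref(off=3, len=4). Buffer before: "WYS" (len 3)
  byte 1: read out[0]='W', append. Buffer now: "WYSW"
  byte 2: read out[1]='Y', append. Buffer now: "WYSWY"
  byte 3: read out[2]='S', append. Buffer now: "WYSWYS"
  byte 4: read out[3]='W', append. Buffer now: "WYSWYSW"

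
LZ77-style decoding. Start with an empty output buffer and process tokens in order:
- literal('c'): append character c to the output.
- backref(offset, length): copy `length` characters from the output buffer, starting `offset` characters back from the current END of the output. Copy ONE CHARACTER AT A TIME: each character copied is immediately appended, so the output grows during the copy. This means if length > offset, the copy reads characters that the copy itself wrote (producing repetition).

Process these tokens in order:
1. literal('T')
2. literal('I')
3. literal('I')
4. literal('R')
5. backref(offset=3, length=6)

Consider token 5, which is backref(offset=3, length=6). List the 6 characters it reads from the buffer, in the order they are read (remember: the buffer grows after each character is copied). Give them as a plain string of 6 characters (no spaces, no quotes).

Token 1: literal('T'). Output: "T"
Token 2: literal('I'). Output: "TI"
Token 3: literal('I'). Output: "TII"
Token 4: literal('R'). Output: "TIIR"
Token 5: backref(off=3, len=6). Buffer before: "TIIR" (len 4)
  byte 1: read out[1]='I', append. Buffer now: "TIIRI"
  byte 2: read out[2]='I', append. Buffer now: "TIIRII"
  byte 3: read out[3]='R', append. Buffer now: "TIIRIIR"
  byte 4: read out[4]='I', append. Buffer now: "TIIRIIRI"
  byte 5: read out[5]='I', append. Buffer now: "TIIRIIRII"
  byte 6: read out[6]='R', append. Buffer now: "TIIRIIRIIR"

Answer: IIRIIR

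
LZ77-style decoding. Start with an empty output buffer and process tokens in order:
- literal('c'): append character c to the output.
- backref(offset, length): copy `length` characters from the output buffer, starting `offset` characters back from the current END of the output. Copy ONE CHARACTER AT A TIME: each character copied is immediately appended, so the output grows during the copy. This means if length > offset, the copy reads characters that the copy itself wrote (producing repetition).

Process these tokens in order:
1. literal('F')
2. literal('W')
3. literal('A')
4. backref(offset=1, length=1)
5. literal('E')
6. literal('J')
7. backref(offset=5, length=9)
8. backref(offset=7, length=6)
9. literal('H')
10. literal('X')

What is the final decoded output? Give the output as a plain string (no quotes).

Answer: FWAAEJWAAEJWAAEAEJWAAHX

Derivation:
Token 1: literal('F'). Output: "F"
Token 2: literal('W'). Output: "FW"
Token 3: literal('A'). Output: "FWA"
Token 4: backref(off=1, len=1). Copied 'A' from pos 2. Output: "FWAA"
Token 5: literal('E'). Output: "FWAAE"
Token 6: literal('J'). Output: "FWAAEJ"
Token 7: backref(off=5, len=9) (overlapping!). Copied 'WAAEJWAAE' from pos 1. Output: "FWAAEJWAAEJWAAE"
Token 8: backref(off=7, len=6). Copied 'AEJWAA' from pos 8. Output: "FWAAEJWAAEJWAAEAEJWAA"
Token 9: literal('H'). Output: "FWAAEJWAAEJWAAEAEJWAAH"
Token 10: literal('X'). Output: "FWAAEJWAAEJWAAEAEJWAAHX"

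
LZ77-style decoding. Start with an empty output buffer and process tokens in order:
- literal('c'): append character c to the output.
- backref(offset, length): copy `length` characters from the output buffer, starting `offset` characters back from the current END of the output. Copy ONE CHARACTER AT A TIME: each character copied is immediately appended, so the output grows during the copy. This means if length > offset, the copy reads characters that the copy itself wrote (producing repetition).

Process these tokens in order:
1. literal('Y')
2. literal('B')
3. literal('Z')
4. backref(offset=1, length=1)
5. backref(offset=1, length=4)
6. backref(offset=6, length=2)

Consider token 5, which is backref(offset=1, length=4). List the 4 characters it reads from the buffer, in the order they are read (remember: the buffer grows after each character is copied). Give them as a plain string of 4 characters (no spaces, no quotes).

Token 1: literal('Y'). Output: "Y"
Token 2: literal('B'). Output: "YB"
Token 3: literal('Z'). Output: "YBZ"
Token 4: backref(off=1, len=1). Copied 'Z' from pos 2. Output: "YBZZ"
Token 5: backref(off=1, len=4). Buffer before: "YBZZ" (len 4)
  byte 1: read out[3]='Z', append. Buffer now: "YBZZZ"
  byte 2: read out[4]='Z', append. Buffer now: "YBZZZZ"
  byte 3: read out[5]='Z', append. Buffer now: "YBZZZZZ"
  byte 4: read out[6]='Z', append. Buffer now: "YBZZZZZZ"

Answer: ZZZZ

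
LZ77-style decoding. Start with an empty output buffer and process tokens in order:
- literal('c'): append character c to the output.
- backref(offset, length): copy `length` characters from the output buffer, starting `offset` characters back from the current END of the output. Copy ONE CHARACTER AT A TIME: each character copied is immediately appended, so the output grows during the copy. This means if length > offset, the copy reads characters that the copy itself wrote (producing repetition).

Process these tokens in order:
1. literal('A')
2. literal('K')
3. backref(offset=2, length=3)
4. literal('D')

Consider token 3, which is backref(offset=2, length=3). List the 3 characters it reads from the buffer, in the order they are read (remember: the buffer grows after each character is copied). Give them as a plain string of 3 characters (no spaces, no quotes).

Answer: AKA

Derivation:
Token 1: literal('A'). Output: "A"
Token 2: literal('K'). Output: "AK"
Token 3: backref(off=2, len=3). Buffer before: "AK" (len 2)
  byte 1: read out[0]='A', append. Buffer now: "AKA"
  byte 2: read out[1]='K', append. Buffer now: "AKAK"
  byte 3: read out[2]='A', append. Buffer now: "AKAKA"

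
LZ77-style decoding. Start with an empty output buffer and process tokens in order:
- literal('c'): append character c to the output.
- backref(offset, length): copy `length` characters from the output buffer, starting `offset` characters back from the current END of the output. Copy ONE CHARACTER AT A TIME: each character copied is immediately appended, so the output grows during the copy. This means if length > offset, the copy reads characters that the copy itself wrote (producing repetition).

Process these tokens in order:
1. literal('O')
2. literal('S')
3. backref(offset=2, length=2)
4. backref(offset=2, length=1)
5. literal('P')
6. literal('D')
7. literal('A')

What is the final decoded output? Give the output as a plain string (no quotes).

Answer: OSOSOPDA

Derivation:
Token 1: literal('O'). Output: "O"
Token 2: literal('S'). Output: "OS"
Token 3: backref(off=2, len=2). Copied 'OS' from pos 0. Output: "OSOS"
Token 4: backref(off=2, len=1). Copied 'O' from pos 2. Output: "OSOSO"
Token 5: literal('P'). Output: "OSOSOP"
Token 6: literal('D'). Output: "OSOSOPD"
Token 7: literal('A'). Output: "OSOSOPDA"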